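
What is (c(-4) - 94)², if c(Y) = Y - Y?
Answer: 8836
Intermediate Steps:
c(Y) = 0
(c(-4) - 94)² = (0 - 94)² = (-94)² = 8836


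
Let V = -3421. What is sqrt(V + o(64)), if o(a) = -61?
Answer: I*sqrt(3482) ≈ 59.008*I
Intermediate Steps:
sqrt(V + o(64)) = sqrt(-3421 - 61) = sqrt(-3482) = I*sqrt(3482)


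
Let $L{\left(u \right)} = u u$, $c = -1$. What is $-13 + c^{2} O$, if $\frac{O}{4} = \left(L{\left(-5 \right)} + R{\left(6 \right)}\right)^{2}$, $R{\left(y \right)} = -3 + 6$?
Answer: $3123$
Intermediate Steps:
$R{\left(y \right)} = 3$
$L{\left(u \right)} = u^{2}$
$O = 3136$ ($O = 4 \left(\left(-5\right)^{2} + 3\right)^{2} = 4 \left(25 + 3\right)^{2} = 4 \cdot 28^{2} = 4 \cdot 784 = 3136$)
$-13 + c^{2} O = -13 + \left(-1\right)^{2} \cdot 3136 = -13 + 1 \cdot 3136 = -13 + 3136 = 3123$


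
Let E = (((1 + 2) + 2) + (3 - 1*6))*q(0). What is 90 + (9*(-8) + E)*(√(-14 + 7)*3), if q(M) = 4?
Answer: 90 - 192*I*√7 ≈ 90.0 - 507.98*I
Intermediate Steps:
E = 8 (E = (((1 + 2) + 2) + (3 - 1*6))*4 = ((3 + 2) + (3 - 6))*4 = (5 - 3)*4 = 2*4 = 8)
90 + (9*(-8) + E)*(√(-14 + 7)*3) = 90 + (9*(-8) + 8)*(√(-14 + 7)*3) = 90 + (-72 + 8)*(√(-7)*3) = 90 - 64*I*√7*3 = 90 - 192*I*√7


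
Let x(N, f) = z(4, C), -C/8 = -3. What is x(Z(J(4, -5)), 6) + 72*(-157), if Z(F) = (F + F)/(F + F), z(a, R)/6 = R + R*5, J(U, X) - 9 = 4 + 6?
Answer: -10440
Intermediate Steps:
C = 24 (C = -8*(-3) = 24)
J(U, X) = 19 (J(U, X) = 9 + (4 + 6) = 9 + 10 = 19)
z(a, R) = 36*R (z(a, R) = 6*(R + R*5) = 6*(R + 5*R) = 6*(6*R) = 36*R)
Z(F) = 1 (Z(F) = (2*F)/((2*F)) = (2*F)*(1/(2*F)) = 1)
x(N, f) = 864 (x(N, f) = 36*24 = 864)
x(Z(J(4, -5)), 6) + 72*(-157) = 864 + 72*(-157) = 864 - 11304 = -10440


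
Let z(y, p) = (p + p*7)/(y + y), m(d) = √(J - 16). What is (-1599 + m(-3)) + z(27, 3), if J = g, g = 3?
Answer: -14387/9 + I*√13 ≈ -1598.6 + 3.6056*I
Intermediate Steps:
J = 3
m(d) = I*√13 (m(d) = √(3 - 16) = √(-13) = I*√13)
z(y, p) = 4*p/y (z(y, p) = (p + 7*p)/((2*y)) = (8*p)*(1/(2*y)) = 4*p/y)
(-1599 + m(-3)) + z(27, 3) = (-1599 + I*√13) + 4*3/27 = (-1599 + I*√13) + 4*3*(1/27) = (-1599 + I*√13) + 4/9 = -14387/9 + I*√13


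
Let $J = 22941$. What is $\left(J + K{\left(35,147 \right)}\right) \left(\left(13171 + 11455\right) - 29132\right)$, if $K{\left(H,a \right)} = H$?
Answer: $-103529856$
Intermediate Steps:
$\left(J + K{\left(35,147 \right)}\right) \left(\left(13171 + 11455\right) - 29132\right) = \left(22941 + 35\right) \left(\left(13171 + 11455\right) - 29132\right) = 22976 \left(24626 - 29132\right) = 22976 \left(-4506\right) = -103529856$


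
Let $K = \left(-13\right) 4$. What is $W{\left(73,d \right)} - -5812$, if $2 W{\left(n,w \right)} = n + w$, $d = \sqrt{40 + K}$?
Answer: $\frac{11697}{2} + i \sqrt{3} \approx 5848.5 + 1.732 i$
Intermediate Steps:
$K = -52$
$d = 2 i \sqrt{3}$ ($d = \sqrt{40 - 52} = \sqrt{-12} = 2 i \sqrt{3} \approx 3.4641 i$)
$W{\left(n,w \right)} = \frac{n}{2} + \frac{w}{2}$ ($W{\left(n,w \right)} = \frac{n + w}{2} = \frac{n}{2} + \frac{w}{2}$)
$W{\left(73,d \right)} - -5812 = \left(\frac{1}{2} \cdot 73 + \frac{2 i \sqrt{3}}{2}\right) - -5812 = \left(\frac{73}{2} + i \sqrt{3}\right) + 5812 = \frac{11697}{2} + i \sqrt{3}$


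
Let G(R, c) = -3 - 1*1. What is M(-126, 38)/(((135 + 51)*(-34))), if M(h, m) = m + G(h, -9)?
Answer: -1/186 ≈ -0.0053763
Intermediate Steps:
G(R, c) = -4 (G(R, c) = -3 - 1 = -4)
M(h, m) = -4 + m (M(h, m) = m - 4 = -4 + m)
M(-126, 38)/(((135 + 51)*(-34))) = (-4 + 38)/(((135 + 51)*(-34))) = 34/((186*(-34))) = 34/(-6324) = 34*(-1/6324) = -1/186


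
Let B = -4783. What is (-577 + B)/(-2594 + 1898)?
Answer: 670/87 ≈ 7.7011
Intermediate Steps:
(-577 + B)/(-2594 + 1898) = (-577 - 4783)/(-2594 + 1898) = -5360/(-696) = -5360*(-1/696) = 670/87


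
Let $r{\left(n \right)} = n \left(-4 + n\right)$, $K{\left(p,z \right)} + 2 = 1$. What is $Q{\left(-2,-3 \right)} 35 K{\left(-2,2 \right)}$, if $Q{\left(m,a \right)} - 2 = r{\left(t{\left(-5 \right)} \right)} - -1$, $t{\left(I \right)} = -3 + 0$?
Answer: $-840$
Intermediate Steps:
$K{\left(p,z \right)} = -1$ ($K{\left(p,z \right)} = -2 + 1 = -1$)
$t{\left(I \right)} = -3$
$Q{\left(m,a \right)} = 24$ ($Q{\left(m,a \right)} = 2 - \left(-1 + 3 \left(-4 - 3\right)\right) = 2 + \left(\left(-3\right) \left(-7\right) + 1\right) = 2 + \left(21 + 1\right) = 2 + 22 = 24$)
$Q{\left(-2,-3 \right)} 35 K{\left(-2,2 \right)} = 24 \cdot 35 \left(-1\right) = 840 \left(-1\right) = -840$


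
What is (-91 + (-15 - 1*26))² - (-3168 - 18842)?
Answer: 39434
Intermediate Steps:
(-91 + (-15 - 1*26))² - (-3168 - 18842) = (-91 + (-15 - 26))² - 1*(-22010) = (-91 - 41)² + 22010 = (-132)² + 22010 = 17424 + 22010 = 39434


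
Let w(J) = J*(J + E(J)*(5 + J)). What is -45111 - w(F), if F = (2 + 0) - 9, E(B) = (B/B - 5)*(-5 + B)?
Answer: -45832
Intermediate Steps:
E(B) = 20 - 4*B (E(B) = (1 - 5)*(-5 + B) = -4*(-5 + B) = 20 - 4*B)
F = -7 (F = 2 - 9 = -7)
w(J) = J*(J + (5 + J)*(20 - 4*J)) (w(J) = J*(J + (20 - 4*J)*(5 + J)) = J*(J + (5 + J)*(20 - 4*J)))
-45111 - w(F) = -45111 - (-7)*(100 - 7 - 4*(-7)²) = -45111 - (-7)*(100 - 7 - 4*49) = -45111 - (-7)*(100 - 7 - 196) = -45111 - (-7)*(-103) = -45111 - 1*721 = -45111 - 721 = -45832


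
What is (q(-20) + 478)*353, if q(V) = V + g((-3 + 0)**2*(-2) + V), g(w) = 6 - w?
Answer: 177206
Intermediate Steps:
q(V) = 24 (q(V) = V + (6 - ((-3 + 0)**2*(-2) + V)) = V + (6 - ((-3)**2*(-2) + V)) = V + (6 - (9*(-2) + V)) = V + (6 - (-18 + V)) = V + (6 + (18 - V)) = V + (24 - V) = 24)
(q(-20) + 478)*353 = (24 + 478)*353 = 502*353 = 177206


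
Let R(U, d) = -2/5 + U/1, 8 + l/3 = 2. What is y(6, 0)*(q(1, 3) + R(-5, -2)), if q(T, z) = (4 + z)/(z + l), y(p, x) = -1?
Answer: 88/15 ≈ 5.8667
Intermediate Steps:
l = -18 (l = -24 + 3*2 = -24 + 6 = -18)
q(T, z) = (4 + z)/(-18 + z) (q(T, z) = (4 + z)/(z - 18) = (4 + z)/(-18 + z))
R(U, d) = -⅖ + U (R(U, d) = -2*⅕ + U*1 = -⅖ + U)
y(6, 0)*(q(1, 3) + R(-5, -2)) = -((4 + 3)/(-18 + 3) + (-⅖ - 5)) = -(7/(-15) - 27/5) = -(-1/15*7 - 27/5) = -(-7/15 - 27/5) = -1*(-88/15) = 88/15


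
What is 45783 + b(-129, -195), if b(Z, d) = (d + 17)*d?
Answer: 80493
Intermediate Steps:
b(Z, d) = d*(17 + d) (b(Z, d) = (17 + d)*d = d*(17 + d))
45783 + b(-129, -195) = 45783 - 195*(17 - 195) = 45783 - 195*(-178) = 45783 + 34710 = 80493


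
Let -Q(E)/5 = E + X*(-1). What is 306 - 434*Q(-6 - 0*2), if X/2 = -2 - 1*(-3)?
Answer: -17054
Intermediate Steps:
X = 2 (X = 2*(-2 - 1*(-3)) = 2*(-2 + 3) = 2*1 = 2)
Q(E) = 10 - 5*E (Q(E) = -5*(E + 2*(-1)) = -5*(E - 2) = -5*(-2 + E) = 10 - 5*E)
306 - 434*Q(-6 - 0*2) = 306 - 434*(10 - 5*(-6 - 0*2)) = 306 - 434*(10 - 5*(-6 - 1*0)) = 306 - 434*(10 - 5*(-6 + 0)) = 306 - 434*(10 - 5*(-6)) = 306 - 434*(10 + 30) = 306 - 434*40 = 306 - 17360 = -17054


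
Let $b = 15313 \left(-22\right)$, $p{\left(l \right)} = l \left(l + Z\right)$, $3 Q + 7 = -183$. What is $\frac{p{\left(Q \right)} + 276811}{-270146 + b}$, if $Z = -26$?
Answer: $- \frac{2542219}{5463288} \approx -0.46533$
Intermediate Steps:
$Q = - \frac{190}{3}$ ($Q = - \frac{7}{3} + \frac{1}{3} \left(-183\right) = - \frac{7}{3} - 61 = - \frac{190}{3} \approx -63.333$)
$p{\left(l \right)} = l \left(-26 + l\right)$ ($p{\left(l \right)} = l \left(l - 26\right) = l \left(-26 + l\right)$)
$b = -336886$
$\frac{p{\left(Q \right)} + 276811}{-270146 + b} = \frac{- \frac{190 \left(-26 - \frac{190}{3}\right)}{3} + 276811}{-270146 - 336886} = \frac{\left(- \frac{190}{3}\right) \left(- \frac{268}{3}\right) + 276811}{-607032} = \left(\frac{50920}{9} + 276811\right) \left(- \frac{1}{607032}\right) = \frac{2542219}{9} \left(- \frac{1}{607032}\right) = - \frac{2542219}{5463288}$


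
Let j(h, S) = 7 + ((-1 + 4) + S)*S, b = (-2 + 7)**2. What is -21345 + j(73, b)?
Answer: -20638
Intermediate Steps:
b = 25 (b = 5**2 = 25)
j(h, S) = 7 + S*(3 + S) (j(h, S) = 7 + (3 + S)*S = 7 + S*(3 + S))
-21345 + j(73, b) = -21345 + (7 + 25**2 + 3*25) = -21345 + (7 + 625 + 75) = -21345 + 707 = -20638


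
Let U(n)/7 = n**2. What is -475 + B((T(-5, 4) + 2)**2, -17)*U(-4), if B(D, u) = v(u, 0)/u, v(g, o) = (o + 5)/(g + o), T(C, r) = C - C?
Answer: -136715/289 ≈ -473.06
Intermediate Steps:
U(n) = 7*n**2
T(C, r) = 0
v(g, o) = (5 + o)/(g + o)
B(D, u) = 5/u**2 (B(D, u) = ((5 + 0)/(u + 0))/u = (5/u)/u = 5/u**2)
-475 + B((T(-5, 4) + 2)**2, -17)*U(-4) = -475 + (5/(-17)**2)*(7*(-4)**2) = -475 + (5*(1/289))*(7*16) = -475 + (5/289)*112 = -475 + 560/289 = -136715/289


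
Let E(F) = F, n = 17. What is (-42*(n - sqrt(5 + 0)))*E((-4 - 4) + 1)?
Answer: 4998 - 294*sqrt(5) ≈ 4340.6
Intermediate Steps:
(-42*(n - sqrt(5 + 0)))*E((-4 - 4) + 1) = (-42*(17 - sqrt(5 + 0)))*((-4 - 4) + 1) = (-42*(17 - sqrt(5)))*(-8 + 1) = (-714 + 42*sqrt(5))*(-7) = 4998 - 294*sqrt(5)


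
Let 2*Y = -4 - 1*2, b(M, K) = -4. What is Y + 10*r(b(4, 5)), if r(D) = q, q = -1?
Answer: -13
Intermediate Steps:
r(D) = -1
Y = -3 (Y = (-4 - 1*2)/2 = (-4 - 2)/2 = (1/2)*(-6) = -3)
Y + 10*r(b(4, 5)) = -3 + 10*(-1) = -3 - 10 = -13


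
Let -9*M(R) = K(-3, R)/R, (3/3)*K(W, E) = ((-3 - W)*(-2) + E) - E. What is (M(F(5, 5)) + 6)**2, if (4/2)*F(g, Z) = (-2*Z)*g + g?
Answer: 36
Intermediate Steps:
F(g, Z) = g/2 - Z*g (F(g, Z) = ((-2*Z)*g + g)/2 = (-2*Z*g + g)/2 = (g - 2*Z*g)/2 = g/2 - Z*g)
K(W, E) = 6 + 2*W (K(W, E) = ((-3 - W)*(-2) + E) - E = ((6 + 2*W) + E) - E = (6 + E + 2*W) - E = 6 + 2*W)
M(R) = 0 (M(R) = -(6 + 2*(-3))/(9*R) = -(6 - 6)/(9*R) = -0/R = -1/9*0 = 0)
(M(F(5, 5)) + 6)**2 = (0 + 6)**2 = 6**2 = 36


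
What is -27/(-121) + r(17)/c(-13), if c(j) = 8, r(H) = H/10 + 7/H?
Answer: 80159/164560 ≈ 0.48711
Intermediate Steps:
r(H) = 7/H + H/10 (r(H) = H*(1/10) + 7/H = H/10 + 7/H = 7/H + H/10)
-27/(-121) + r(17)/c(-13) = -27/(-121) + (7/17 + (1/10)*17)/8 = -27*(-1/121) + (7*(1/17) + 17/10)*(1/8) = 27/121 + (7/17 + 17/10)*(1/8) = 27/121 + (359/170)*(1/8) = 27/121 + 359/1360 = 80159/164560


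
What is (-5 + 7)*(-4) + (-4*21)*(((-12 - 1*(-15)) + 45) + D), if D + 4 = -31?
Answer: -1100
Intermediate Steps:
D = -35 (D = -4 - 31 = -35)
(-5 + 7)*(-4) + (-4*21)*(((-12 - 1*(-15)) + 45) + D) = (-5 + 7)*(-4) + (-4*21)*(((-12 - 1*(-15)) + 45) - 35) = 2*(-4) - 84*(((-12 + 15) + 45) - 35) = -8 - 84*((3 + 45) - 35) = -8 - 84*(48 - 35) = -8 - 84*13 = -8 - 1092 = -1100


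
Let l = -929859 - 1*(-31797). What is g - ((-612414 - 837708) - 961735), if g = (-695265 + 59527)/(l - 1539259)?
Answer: 5878470350835/2437321 ≈ 2.4119e+6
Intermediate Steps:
l = -898062 (l = -929859 + 31797 = -898062)
g = 635738/2437321 (g = (-695265 + 59527)/(-898062 - 1539259) = -635738/(-2437321) = -635738*(-1/2437321) = 635738/2437321 ≈ 0.26083)
g - ((-612414 - 837708) - 961735) = 635738/2437321 - ((-612414 - 837708) - 961735) = 635738/2437321 - (-1450122 - 961735) = 635738/2437321 - 1*(-2411857) = 635738/2437321 + 2411857 = 5878470350835/2437321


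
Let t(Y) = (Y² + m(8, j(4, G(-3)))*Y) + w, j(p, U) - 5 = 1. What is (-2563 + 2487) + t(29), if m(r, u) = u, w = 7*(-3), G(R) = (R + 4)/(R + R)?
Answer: 918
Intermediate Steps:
G(R) = (4 + R)/(2*R) (G(R) = (4 + R)/((2*R)) = (4 + R)*(1/(2*R)) = (4 + R)/(2*R))
j(p, U) = 6 (j(p, U) = 5 + 1 = 6)
w = -21
t(Y) = -21 + Y² + 6*Y (t(Y) = (Y² + 6*Y) - 21 = -21 + Y² + 6*Y)
(-2563 + 2487) + t(29) = (-2563 + 2487) + (-21 + 29² + 6*29) = -76 + (-21 + 841 + 174) = -76 + 994 = 918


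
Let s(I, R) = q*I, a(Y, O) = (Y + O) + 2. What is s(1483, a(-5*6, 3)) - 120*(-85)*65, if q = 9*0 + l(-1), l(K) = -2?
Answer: 660034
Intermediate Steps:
q = -2 (q = 9*0 - 2 = 0 - 2 = -2)
a(Y, O) = 2 + O + Y (a(Y, O) = (O + Y) + 2 = 2 + O + Y)
s(I, R) = -2*I
s(1483, a(-5*6, 3)) - 120*(-85)*65 = -2*1483 - 120*(-85)*65 = -2966 + 10200*65 = -2966 + 663000 = 660034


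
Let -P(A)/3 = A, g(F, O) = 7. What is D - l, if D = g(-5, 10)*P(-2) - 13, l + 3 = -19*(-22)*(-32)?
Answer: 13408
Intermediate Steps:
l = -13379 (l = -3 - 19*(-22)*(-32) = -3 + 418*(-32) = -3 - 13376 = -13379)
P(A) = -3*A
D = 29 (D = 7*(-3*(-2)) - 13 = 7*6 - 13 = 42 - 13 = 29)
D - l = 29 - 1*(-13379) = 29 + 13379 = 13408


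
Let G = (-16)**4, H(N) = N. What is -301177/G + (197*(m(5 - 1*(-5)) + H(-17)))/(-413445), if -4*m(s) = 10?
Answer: -41422789407/9031843840 ≈ -4.5863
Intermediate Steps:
m(s) = -5/2 (m(s) = -1/4*10 = -5/2)
G = 65536
-301177/G + (197*(m(5 - 1*(-5)) + H(-17)))/(-413445) = -301177/65536 + (197*(-5/2 - 17))/(-413445) = -301177*1/65536 + (197*(-39/2))*(-1/413445) = -301177/65536 - 7683/2*(-1/413445) = -301177/65536 + 2561/275630 = -41422789407/9031843840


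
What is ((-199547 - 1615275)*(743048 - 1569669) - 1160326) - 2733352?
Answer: 1500166082784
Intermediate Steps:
((-199547 - 1615275)*(743048 - 1569669) - 1160326) - 2733352 = (-1814822*(-826621) - 1160326) - 2733352 = (1500169976462 - 1160326) - 2733352 = 1500168816136 - 2733352 = 1500166082784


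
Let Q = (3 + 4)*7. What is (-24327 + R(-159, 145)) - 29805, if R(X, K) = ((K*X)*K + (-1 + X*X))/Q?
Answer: -5970163/49 ≈ -1.2184e+5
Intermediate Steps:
Q = 49 (Q = 7*7 = 49)
R(X, K) = -1/49 + X**2/49 + X*K**2/49 (R(X, K) = ((K*X)*K + (-1 + X*X))/49 = (X*K**2 + (-1 + X**2))*(1/49) = (-1 + X**2 + X*K**2)*(1/49) = -1/49 + X**2/49 + X*K**2/49)
(-24327 + R(-159, 145)) - 29805 = (-24327 + (-1/49 + (1/49)*(-159)**2 + (1/49)*(-159)*145**2)) - 29805 = (-24327 + (-1/49 + (1/49)*25281 + (1/49)*(-159)*21025)) - 29805 = (-24327 + (-1/49 + 25281/49 - 3342975/49)) - 29805 = (-24327 - 3317695/49) - 29805 = -4509718/49 - 29805 = -5970163/49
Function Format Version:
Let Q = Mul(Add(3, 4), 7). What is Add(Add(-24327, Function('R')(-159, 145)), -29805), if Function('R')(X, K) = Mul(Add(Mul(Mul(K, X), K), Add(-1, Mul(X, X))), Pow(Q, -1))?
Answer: Rational(-5970163, 49) ≈ -1.2184e+5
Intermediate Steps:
Q = 49 (Q = Mul(7, 7) = 49)
Function('R')(X, K) = Add(Rational(-1, 49), Mul(Rational(1, 49), Pow(X, 2)), Mul(Rational(1, 49), X, Pow(K, 2))) (Function('R')(X, K) = Mul(Add(Mul(Mul(K, X), K), Add(-1, Mul(X, X))), Pow(49, -1)) = Mul(Add(Mul(X, Pow(K, 2)), Add(-1, Pow(X, 2))), Rational(1, 49)) = Mul(Add(-1, Pow(X, 2), Mul(X, Pow(K, 2))), Rational(1, 49)) = Add(Rational(-1, 49), Mul(Rational(1, 49), Pow(X, 2)), Mul(Rational(1, 49), X, Pow(K, 2))))
Add(Add(-24327, Function('R')(-159, 145)), -29805) = Add(Add(-24327, Add(Rational(-1, 49), Mul(Rational(1, 49), Pow(-159, 2)), Mul(Rational(1, 49), -159, Pow(145, 2)))), -29805) = Add(Add(-24327, Add(Rational(-1, 49), Mul(Rational(1, 49), 25281), Mul(Rational(1, 49), -159, 21025))), -29805) = Add(Add(-24327, Add(Rational(-1, 49), Rational(25281, 49), Rational(-3342975, 49))), -29805) = Add(Add(-24327, Rational(-3317695, 49)), -29805) = Add(Rational(-4509718, 49), -29805) = Rational(-5970163, 49)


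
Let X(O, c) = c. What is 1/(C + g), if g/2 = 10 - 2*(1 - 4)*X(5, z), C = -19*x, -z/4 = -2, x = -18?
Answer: 1/458 ≈ 0.0021834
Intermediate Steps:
z = 8 (z = -4*(-2) = 8)
C = 342 (C = -19*(-18) = 342)
g = 116 (g = 2*(10 - 2*(1 - 4)*8) = 2*(10 - (-6)*8) = 2*(10 - 2*(-24)) = 2*(10 + 48) = 2*58 = 116)
1/(C + g) = 1/(342 + 116) = 1/458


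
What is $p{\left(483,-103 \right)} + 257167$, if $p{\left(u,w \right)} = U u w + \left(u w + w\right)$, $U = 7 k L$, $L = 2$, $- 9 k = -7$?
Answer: $- \frac{1003189}{3} \approx -3.344 \cdot 10^{5}$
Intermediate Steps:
$k = \frac{7}{9}$ ($k = \left(- \frac{1}{9}\right) \left(-7\right) = \frac{7}{9} \approx 0.77778$)
$U = \frac{98}{9}$ ($U = 7 \cdot \frac{7}{9} \cdot 2 = \frac{49}{9} \cdot 2 = \frac{98}{9} \approx 10.889$)
$p{\left(u,w \right)} = w + \frac{107 u w}{9}$ ($p{\left(u,w \right)} = \frac{98 u}{9} w + \left(u w + w\right) = \frac{98 u w}{9} + \left(w + u w\right) = w + \frac{107 u w}{9}$)
$p{\left(483,-103 \right)} + 257167 = \frac{1}{9} \left(-103\right) \left(9 + 107 \cdot 483\right) + 257167 = \frac{1}{9} \left(-103\right) \left(9 + 51681\right) + 257167 = \frac{1}{9} \left(-103\right) 51690 + 257167 = - \frac{1774690}{3} + 257167 = - \frac{1003189}{3}$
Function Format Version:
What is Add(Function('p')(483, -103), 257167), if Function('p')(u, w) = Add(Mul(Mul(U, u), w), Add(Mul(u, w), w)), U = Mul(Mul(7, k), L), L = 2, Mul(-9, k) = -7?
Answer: Rational(-1003189, 3) ≈ -3.3440e+5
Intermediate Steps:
k = Rational(7, 9) (k = Mul(Rational(-1, 9), -7) = Rational(7, 9) ≈ 0.77778)
U = Rational(98, 9) (U = Mul(Mul(7, Rational(7, 9)), 2) = Mul(Rational(49, 9), 2) = Rational(98, 9) ≈ 10.889)
Function('p')(u, w) = Add(w, Mul(Rational(107, 9), u, w)) (Function('p')(u, w) = Add(Mul(Mul(Rational(98, 9), u), w), Add(Mul(u, w), w)) = Add(Mul(Rational(98, 9), u, w), Add(w, Mul(u, w))) = Add(w, Mul(Rational(107, 9), u, w)))
Add(Function('p')(483, -103), 257167) = Add(Mul(Rational(1, 9), -103, Add(9, Mul(107, 483))), 257167) = Add(Mul(Rational(1, 9), -103, Add(9, 51681)), 257167) = Add(Mul(Rational(1, 9), -103, 51690), 257167) = Add(Rational(-1774690, 3), 257167) = Rational(-1003189, 3)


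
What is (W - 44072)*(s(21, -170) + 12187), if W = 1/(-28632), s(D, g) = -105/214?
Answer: -3290845886393065/6127248 ≈ -5.3708e+8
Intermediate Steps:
s(D, g) = -105/214 (s(D, g) = -105*1/214 = -105/214)
W = -1/28632 ≈ -3.4926e-5
(W - 44072)*(s(21, -170) + 12187) = (-1/28632 - 44072)*(-105/214 + 12187) = -1261869505/28632*2607913/214 = -3290845886393065/6127248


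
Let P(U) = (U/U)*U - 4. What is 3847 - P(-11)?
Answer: 3862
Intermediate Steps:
P(U) = -4 + U (P(U) = 1*U - 4 = U - 4 = -4 + U)
3847 - P(-11) = 3847 - (-4 - 11) = 3847 - 1*(-15) = 3847 + 15 = 3862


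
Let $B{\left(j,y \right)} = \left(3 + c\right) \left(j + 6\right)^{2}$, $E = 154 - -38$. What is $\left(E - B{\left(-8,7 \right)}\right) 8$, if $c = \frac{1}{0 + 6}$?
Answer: $\frac{4304}{3} \approx 1434.7$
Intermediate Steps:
$c = \frac{1}{6} \approx 0.16667$
$E = 192$ ($E = 154 + 38 = 192$)
$B{\left(j,y \right)} = \frac{19 \left(6 + j\right)^{2}}{6}$ ($B{\left(j,y \right)} = \left(3 + \frac{1}{6}\right) \left(j + 6\right)^{2} = \frac{19 \left(6 + j\right)^{2}}{6}$)
$\left(E - B{\left(-8,7 \right)}\right) 8 = \left(192 - \frac{19 \left(6 - 8\right)^{2}}{6}\right) 8 = \left(192 - \frac{19 \left(-2\right)^{2}}{6}\right) 8 = \left(192 - \frac{19}{6} \cdot 4\right) 8 = \left(192 - \frac{38}{3}\right) 8 = \frac{538}{3} \cdot 8 = \frac{4304}{3}$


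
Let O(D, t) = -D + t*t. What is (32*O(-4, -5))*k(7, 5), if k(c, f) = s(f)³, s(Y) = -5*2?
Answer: -928000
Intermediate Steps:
s(Y) = -10
O(D, t) = t² - D (O(D, t) = -D + t² = t² - D)
k(c, f) = -1000 (k(c, f) = (-10)³ = -1000)
(32*O(-4, -5))*k(7, 5) = (32*((-5)² - 1*(-4)))*(-1000) = (32*(25 + 4))*(-1000) = (32*29)*(-1000) = 928*(-1000) = -928000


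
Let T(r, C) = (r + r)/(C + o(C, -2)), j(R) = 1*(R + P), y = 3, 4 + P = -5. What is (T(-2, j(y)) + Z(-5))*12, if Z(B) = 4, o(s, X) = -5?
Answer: 576/11 ≈ 52.364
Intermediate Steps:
P = -9 (P = -4 - 5 = -9)
j(R) = -9 + R (j(R) = 1*(R - 9) = 1*(-9 + R) = -9 + R)
T(r, C) = 2*r/(-5 + C) (T(r, C) = (r + r)/(C - 5) = (2*r)/(-5 + C) = 2*r/(-5 + C))
(T(-2, j(y)) + Z(-5))*12 = (2*(-2)/(-5 + (-9 + 3)) + 4)*12 = (2*(-2)/(-5 - 6) + 4)*12 = (2*(-2)/(-11) + 4)*12 = (2*(-2)*(-1/11) + 4)*12 = (4/11 + 4)*12 = (48/11)*12 = 576/11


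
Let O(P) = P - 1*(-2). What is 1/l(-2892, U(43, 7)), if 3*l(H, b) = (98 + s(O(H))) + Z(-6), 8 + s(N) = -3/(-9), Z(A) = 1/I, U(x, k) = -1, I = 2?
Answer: 18/545 ≈ 0.033028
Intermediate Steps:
O(P) = 2 + P (O(P) = P + 2 = 2 + P)
Z(A) = ½ (Z(A) = 1/2 = ½)
s(N) = -23/3 (s(N) = -8 - 3/(-9) = -8 - 3*(-⅑) = -8 + ⅓ = -23/3)
l(H, b) = 545/18 (l(H, b) = ((98 - 23/3) + ½)/3 = (271/3 + ½)/3 = (⅓)*(545/6) = 545/18)
1/l(-2892, U(43, 7)) = 1/(545/18) = 18/545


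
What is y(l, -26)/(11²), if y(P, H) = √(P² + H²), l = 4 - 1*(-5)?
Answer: √757/121 ≈ 0.22739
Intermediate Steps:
l = 9 (l = 4 + 5 = 9)
y(P, H) = √(H² + P²)
y(l, -26)/(11²) = √((-26)² + 9²)/(11²) = √(676 + 81)/121 = √757*(1/121) = √757/121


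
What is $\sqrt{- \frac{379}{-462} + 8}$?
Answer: $\frac{5 \sqrt{75306}}{462} \approx 2.9699$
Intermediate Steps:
$\sqrt{- \frac{379}{-462} + 8} = \sqrt{\left(-379\right) \left(- \frac{1}{462}\right) + 8} = \sqrt{\frac{379}{462} + 8} = \sqrt{\frac{4075}{462}} = \frac{5 \sqrt{75306}}{462}$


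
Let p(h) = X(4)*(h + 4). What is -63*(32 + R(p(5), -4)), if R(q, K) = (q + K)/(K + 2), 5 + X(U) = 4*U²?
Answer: 29169/2 ≈ 14585.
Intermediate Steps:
X(U) = -5 + 4*U²
p(h) = 236 + 59*h (p(h) = (-5 + 4*4²)*(h + 4) = (-5 + 4*16)*(4 + h) = (-5 + 64)*(4 + h) = 59*(4 + h) = 236 + 59*h)
R(q, K) = (K + q)/(2 + K)
-63*(32 + R(p(5), -4)) = -63*(32 + (-4 + (236 + 59*5))/(2 - 4)) = -63*(32 + (-4 + (236 + 295))/(-2)) = -63*(32 - (-4 + 531)/2) = -63*(32 - ½*527) = -63*(32 - 527/2) = -63*(-463/2) = 29169/2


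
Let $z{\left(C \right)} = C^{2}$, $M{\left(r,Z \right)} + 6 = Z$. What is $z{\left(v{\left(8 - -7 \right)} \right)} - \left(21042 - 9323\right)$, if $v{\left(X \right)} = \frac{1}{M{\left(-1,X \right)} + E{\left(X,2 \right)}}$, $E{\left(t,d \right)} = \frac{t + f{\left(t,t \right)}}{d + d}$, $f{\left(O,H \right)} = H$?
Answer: $- \frac{12761987}{1089} \approx -11719.0$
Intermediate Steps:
$M{\left(r,Z \right)} = -6 + Z$
$E{\left(t,d \right)} = \frac{t}{d}$ ($E{\left(t,d \right)} = \frac{t + t}{d + d} = \frac{2 t}{2 d} = 2 t \frac{1}{2 d} = \frac{t}{d}$)
$v{\left(X \right)} = \frac{1}{-6 + \frac{3 X}{2}}$ ($v{\left(X \right)} = \frac{1}{\left(-6 + X\right) + \frac{X}{2}} = \frac{1}{-6 + \frac{3 X}{2}}$)
$z{\left(v{\left(8 - -7 \right)} \right)} - \left(21042 - 9323\right) = \left(\frac{2}{3 \left(-4 + \left(8 - -7\right)\right)}\right)^{2} - \left(21042 - 9323\right) = \left(\frac{2}{3 \left(-4 + \left(8 + 7\right)\right)}\right)^{2} - 11719 = \left(\frac{2}{3 \left(-4 + 15\right)}\right)^{2} - 11719 = \left(\frac{2}{3 \cdot 11}\right)^{2} - 11719 = \left(\frac{2}{3} \cdot \frac{1}{11}\right)^{2} - 11719 = \left(\frac{2}{33}\right)^{2} - 11719 = \frac{4}{1089} - 11719 = - \frac{12761987}{1089}$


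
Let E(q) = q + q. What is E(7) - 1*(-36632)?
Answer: 36646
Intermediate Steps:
E(q) = 2*q
E(7) - 1*(-36632) = 2*7 - 1*(-36632) = 14 + 36632 = 36646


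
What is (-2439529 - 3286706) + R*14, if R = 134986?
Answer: -3836431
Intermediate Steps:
(-2439529 - 3286706) + R*14 = (-2439529 - 3286706) + 134986*14 = -5726235 + 1889804 = -3836431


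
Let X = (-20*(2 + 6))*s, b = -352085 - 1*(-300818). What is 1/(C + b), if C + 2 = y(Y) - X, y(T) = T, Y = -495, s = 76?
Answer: -1/39604 ≈ -2.5250e-5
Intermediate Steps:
b = -51267 (b = -352085 + 300818 = -51267)
X = -12160 (X = -20*(2 + 6)*76 = -20*8*76 = -160*76 = -12160)
C = 11663 (C = -2 + (-495 - 1*(-12160)) = -2 + (-495 + 12160) = -2 + 11665 = 11663)
1/(C + b) = 1/(11663 - 51267) = 1/(-39604) = -1/39604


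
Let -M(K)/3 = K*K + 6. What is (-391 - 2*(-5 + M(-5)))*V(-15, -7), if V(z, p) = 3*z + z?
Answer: 11700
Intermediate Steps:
V(z, p) = 4*z
M(K) = -18 - 3*K² (M(K) = -3*(K*K + 6) = -3*(K² + 6) = -3*(6 + K²) = -18 - 3*K²)
(-391 - 2*(-5 + M(-5)))*V(-15, -7) = (-391 - 2*(-5 + (-18 - 3*(-5)²)))*(4*(-15)) = (-391 - 2*(-5 + (-18 - 3*25)))*(-60) = (-391 - 2*(-5 + (-18 - 75)))*(-60) = (-391 - 2*(-5 - 93))*(-60) = (-391 - 2*(-98))*(-60) = (-391 + 196)*(-60) = -195*(-60) = 11700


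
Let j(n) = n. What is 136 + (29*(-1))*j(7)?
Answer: -67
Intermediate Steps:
136 + (29*(-1))*j(7) = 136 + (29*(-1))*7 = 136 - 29*7 = 136 - 203 = -67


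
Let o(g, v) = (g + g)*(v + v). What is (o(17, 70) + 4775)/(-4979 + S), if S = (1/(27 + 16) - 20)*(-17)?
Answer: -410005/199494 ≈ -2.0552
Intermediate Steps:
o(g, v) = 4*g*v (o(g, v) = (2*g)*(2*v) = 4*g*v)
S = 14603/43 (S = (1/43 - 20)*(-17) = -859/43*(-17) = 14603/43 ≈ 339.60)
(o(17, 70) + 4775)/(-4979 + S) = (4*17*70 + 4775)/(-4979 + 14603/43) = (4760 + 4775)/(-199494/43) = 9535*(-43/199494) = -410005/199494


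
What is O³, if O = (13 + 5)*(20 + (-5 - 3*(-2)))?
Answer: 54010152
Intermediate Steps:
O = 378 (O = 18*(20 + (-5 + 6)) = 18*(20 + 1) = 18*21 = 378)
O³ = 378³ = 54010152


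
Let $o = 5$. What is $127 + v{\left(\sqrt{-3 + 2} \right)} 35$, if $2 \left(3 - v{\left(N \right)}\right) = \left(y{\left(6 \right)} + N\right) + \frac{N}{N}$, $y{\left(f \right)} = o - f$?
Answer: $232 - \frac{35 i}{2} \approx 232.0 - 17.5 i$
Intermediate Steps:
$y{\left(f \right)} = 5 - f$
$v{\left(N \right)} = 3 - \frac{N}{2}$ ($v{\left(N \right)} = 3 - \frac{\left(\left(5 - 6\right) + N\right) + \frac{N}{N}}{2} = 3 - \frac{\left(\left(5 - 6\right) + N\right) + 1}{2} = 3 - \frac{\left(-1 + N\right) + 1}{2} = 3 - \frac{N}{2}$)
$127 + v{\left(\sqrt{-3 + 2} \right)} 35 = 127 + \left(3 - \frac{\sqrt{-3 + 2}}{2}\right) 35 = 127 + \left(3 - \frac{\sqrt{-1}}{2}\right) 35 = 127 + \left(3 - \frac{i}{2}\right) 35 = 127 + \left(105 - \frac{35 i}{2}\right) = 232 - \frac{35 i}{2}$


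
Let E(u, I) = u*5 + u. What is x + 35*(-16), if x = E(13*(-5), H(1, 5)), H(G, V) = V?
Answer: -950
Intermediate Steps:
E(u, I) = 6*u (E(u, I) = 5*u + u = 6*u)
x = -390 (x = 6*(13*(-5)) = 6*(-65) = -390)
x + 35*(-16) = -390 + 35*(-16) = -390 - 560 = -950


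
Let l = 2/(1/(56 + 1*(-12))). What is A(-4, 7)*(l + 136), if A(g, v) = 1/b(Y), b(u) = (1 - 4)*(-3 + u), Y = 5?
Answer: -112/3 ≈ -37.333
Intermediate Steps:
b(u) = 9 - 3*u (b(u) = -3*(-3 + u) = 9 - 3*u)
A(g, v) = -⅙ (A(g, v) = 1/(9 - 3*5) = 1/(9 - 15) = 1/(-6) = -⅙)
l = 88 (l = 2/(1/(56 - 12)) = 2/(1/44) = 2*44 = 88)
A(-4, 7)*(l + 136) = -(88 + 136)/6 = -⅙*224 = -112/3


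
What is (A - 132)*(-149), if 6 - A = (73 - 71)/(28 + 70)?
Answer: 920075/49 ≈ 18777.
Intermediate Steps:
A = 293/49 (A = 6 - (73 - 71)/(28 + 70) = 6 - 2/98 = 6 - 1*1/49 = 6 - 1/49 = 293/49 ≈ 5.9796)
(A - 132)*(-149) = (293/49 - 132)*(-149) = -6175/49*(-149) = 920075/49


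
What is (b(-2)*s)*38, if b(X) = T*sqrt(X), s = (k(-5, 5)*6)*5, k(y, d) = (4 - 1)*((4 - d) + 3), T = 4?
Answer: 27360*I*sqrt(2) ≈ 38693.0*I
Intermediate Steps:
k(y, d) = 21 - 3*d (k(y, d) = 3*(7 - d) = 21 - 3*d)
s = 180 (s = ((21 - 3*5)*6)*5 = ((21 - 15)*6)*5 = (6*6)*5 = 36*5 = 180)
b(X) = 4*sqrt(X)
(b(-2)*s)*38 = ((4*sqrt(-2))*180)*38 = ((4*(I*sqrt(2)))*180)*38 = ((4*I*sqrt(2))*180)*38 = (720*I*sqrt(2))*38 = 27360*I*sqrt(2)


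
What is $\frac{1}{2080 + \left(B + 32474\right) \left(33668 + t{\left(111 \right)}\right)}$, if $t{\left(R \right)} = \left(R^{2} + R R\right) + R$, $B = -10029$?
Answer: $\frac{1}{1311261425} \approx 7.6262 \cdot 10^{-10}$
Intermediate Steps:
$t{\left(R \right)} = R + 2 R^{2}$ ($t{\left(R \right)} = \left(R^{2} + R^{2}\right) + R = 2 R^{2} + R = R + 2 R^{2}$)
$\frac{1}{2080 + \left(B + 32474\right) \left(33668 + t{\left(111 \right)}\right)} = \frac{1}{2080 + \left(-10029 + 32474\right) \left(33668 + 111 \left(1 + 2 \cdot 111\right)\right)} = \frac{1}{2080 + 22445 \left(33668 + 111 \left(1 + 222\right)\right)} = \frac{1}{2080 + 22445 \left(33668 + 111 \cdot 223\right)} = \frac{1}{2080 + 22445 \left(33668 + 24753\right)} = \frac{1}{2080 + 22445 \cdot 58421} = \frac{1}{2080 + 1311259345} = \frac{1}{1311261425}$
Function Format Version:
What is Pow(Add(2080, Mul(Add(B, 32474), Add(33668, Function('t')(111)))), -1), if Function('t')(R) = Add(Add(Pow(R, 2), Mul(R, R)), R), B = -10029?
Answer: Rational(1, 1311261425) ≈ 7.6262e-10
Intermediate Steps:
Function('t')(R) = Add(R, Mul(2, Pow(R, 2))) (Function('t')(R) = Add(Add(Pow(R, 2), Pow(R, 2)), R) = Add(Mul(2, Pow(R, 2)), R) = Add(R, Mul(2, Pow(R, 2))))
Pow(Add(2080, Mul(Add(B, 32474), Add(33668, Function('t')(111)))), -1) = Pow(Add(2080, Mul(Add(-10029, 32474), Add(33668, Mul(111, Add(1, Mul(2, 111)))))), -1) = Pow(Add(2080, Mul(22445, Add(33668, Mul(111, Add(1, 222))))), -1) = Pow(Add(2080, Mul(22445, Add(33668, Mul(111, 223)))), -1) = Pow(Add(2080, Mul(22445, Add(33668, 24753))), -1) = Pow(Add(2080, Mul(22445, 58421)), -1) = Pow(Add(2080, 1311259345), -1) = Pow(1311261425, -1) = Rational(1, 1311261425)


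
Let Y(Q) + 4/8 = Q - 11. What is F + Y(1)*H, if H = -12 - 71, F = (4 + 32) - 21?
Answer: 1773/2 ≈ 886.50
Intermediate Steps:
Y(Q) = -23/2 + Q (Y(Q) = -½ + (Q - 11) = -½ + (-11 + Q) = -23/2 + Q)
F = 15 (F = 36 - 21 = 15)
H = -83
F + Y(1)*H = 15 + (-23/2 + 1)*(-83) = 15 - 21/2*(-83) = 15 + 1743/2 = 1773/2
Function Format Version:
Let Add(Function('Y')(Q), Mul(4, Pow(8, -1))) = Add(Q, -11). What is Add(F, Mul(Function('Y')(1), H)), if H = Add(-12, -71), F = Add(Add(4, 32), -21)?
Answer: Rational(1773, 2) ≈ 886.50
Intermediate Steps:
Function('Y')(Q) = Add(Rational(-23, 2), Q) (Function('Y')(Q) = Add(Rational(-1, 2), Add(Q, -11)) = Add(Rational(-1, 2), Add(-11, Q)) = Add(Rational(-23, 2), Q))
F = 15 (F = Add(36, -21) = 15)
H = -83
Add(F, Mul(Function('Y')(1), H)) = Add(15, Mul(Add(Rational(-23, 2), 1), -83)) = Add(15, Mul(Rational(-21, 2), -83)) = Add(15, Rational(1743, 2)) = Rational(1773, 2)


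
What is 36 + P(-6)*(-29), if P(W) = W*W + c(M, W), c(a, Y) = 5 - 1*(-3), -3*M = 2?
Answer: -1240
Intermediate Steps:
M = -⅔ (M = -⅓*2 = -⅔ ≈ -0.66667)
c(a, Y) = 8 (c(a, Y) = 5 + 3 = 8)
P(W) = 8 + W² (P(W) = W*W + 8 = W² + 8 = 8 + W²)
36 + P(-6)*(-29) = 36 + (8 + (-6)²)*(-29) = 36 + (8 + 36)*(-29) = 36 + 44*(-29) = 36 - 1276 = -1240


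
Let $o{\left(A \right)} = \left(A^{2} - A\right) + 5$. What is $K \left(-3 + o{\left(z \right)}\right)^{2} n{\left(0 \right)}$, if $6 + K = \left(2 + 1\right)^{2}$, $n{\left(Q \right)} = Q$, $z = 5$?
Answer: $0$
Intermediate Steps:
$K = 3$ ($K = -6 + \left(2 + 1\right)^{2} = -6 + 3^{2} = -6 + 9 = 3$)
$o{\left(A \right)} = 5 + A^{2} - A$
$K \left(-3 + o{\left(z \right)}\right)^{2} n{\left(0 \right)} = 3 \left(-3 + \left(5 + 5^{2} - 5\right)\right)^{2} \cdot 0 = 3 \left(-3 + \left(5 + 25 - 5\right)\right)^{2} \cdot 0 = 3 \left(-3 + 25\right)^{2} \cdot 0 = 3 \cdot 22^{2} \cdot 0 = 3 \cdot 484 \cdot 0 = 1452 \cdot 0 = 0$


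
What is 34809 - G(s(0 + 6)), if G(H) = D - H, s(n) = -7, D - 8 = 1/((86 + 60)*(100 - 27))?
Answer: 370834451/10658 ≈ 34794.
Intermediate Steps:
D = 85265/10658 (D = 8 + 1/((86 + 60)*(100 - 27)) = 8 + 1/(146*73) = 8 + 1/10658 = 85265/10658 ≈ 8.0001)
G(H) = 85265/10658 - H
34809 - G(s(0 + 6)) = 34809 - (85265/10658 - 1*(-7)) = 34809 - (85265/10658 + 7) = 34809 - 1*159871/10658 = 34809 - 159871/10658 = 370834451/10658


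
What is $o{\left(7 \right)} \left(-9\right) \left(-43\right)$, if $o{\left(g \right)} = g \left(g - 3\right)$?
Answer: $10836$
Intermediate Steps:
$o{\left(g \right)} = g \left(-3 + g\right)$
$o{\left(7 \right)} \left(-9\right) \left(-43\right) = 7 \left(-3 + 7\right) \left(-9\right) \left(-43\right) = 7 \cdot 4 \left(-9\right) \left(-43\right) = 28 \left(-9\right) \left(-43\right) = \left(-252\right) \left(-43\right) = 10836$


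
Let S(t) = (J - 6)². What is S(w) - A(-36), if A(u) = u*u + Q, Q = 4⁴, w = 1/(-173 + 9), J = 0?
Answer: -1516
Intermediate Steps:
w = -1/164 (w = 1/(-164) = -1/164 ≈ -0.0060976)
Q = 256
S(t) = 36 (S(t) = (0 - 6)² = (-6)² = 36)
A(u) = 256 + u² (A(u) = u*u + 256 = u² + 256 = 256 + u²)
S(w) - A(-36) = 36 - (256 + (-36)²) = 36 - (256 + 1296) = 36 - 1*1552 = 36 - 1552 = -1516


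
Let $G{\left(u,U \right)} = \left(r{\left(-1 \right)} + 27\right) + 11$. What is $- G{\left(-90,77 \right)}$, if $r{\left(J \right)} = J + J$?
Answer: $-36$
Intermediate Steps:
$r{\left(J \right)} = 2 J$
$G{\left(u,U \right)} = 36$ ($G{\left(u,U \right)} = \left(2 \left(-1\right) + 27\right) + 11 = \left(-2 + 27\right) + 11 = 25 + 11 = 36$)
$- G{\left(-90,77 \right)} = \left(-1\right) 36 = -36$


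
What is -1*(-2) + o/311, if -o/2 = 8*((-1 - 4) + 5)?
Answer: 2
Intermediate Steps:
o = 0 (o = -16*((-1 - 4) + 5) = -16*(-5 + 5) = -16*0 = -2*0 = 0)
-1*(-2) + o/311 = -1*(-2) + 0/311 = 2 + 0*(1/311) = 2 + 0 = 2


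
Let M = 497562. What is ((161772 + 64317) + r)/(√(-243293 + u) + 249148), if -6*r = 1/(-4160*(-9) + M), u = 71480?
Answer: 45204690781834229/49815291642585651 - 725748403067*I*√171813/199261166570342604 ≈ 0.90745 - 0.0015097*I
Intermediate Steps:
r = -1/3210012 (r = -1/(6*(-4160*(-9) + 497562)) = -1/(6*(37440 + 497562)) = -⅙/535002 = -⅙*1/535002 = -1/3210012 ≈ -3.1153e-7)
((161772 + 64317) + r)/(√(-243293 + u) + 249148) = ((161772 + 64317) - 1/3210012)/(√(-243293 + 71480) + 249148) = (226089 - 1/3210012)/(√(-171813) + 249148) = 725748403067/(3210012*(I*√171813 + 249148)) = 725748403067/(3210012*(249148 + I*√171813))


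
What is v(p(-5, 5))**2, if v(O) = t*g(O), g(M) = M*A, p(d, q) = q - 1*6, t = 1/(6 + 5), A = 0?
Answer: 0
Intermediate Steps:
t = 1/11 ≈ 0.090909
p(d, q) = -6 + q (p(d, q) = q - 6 = -6 + q)
g(M) = 0 (g(M) = M*0 = 0)
v(O) = 0 (v(O) = (1/11)*0 = 0)
v(p(-5, 5))**2 = 0**2 = 0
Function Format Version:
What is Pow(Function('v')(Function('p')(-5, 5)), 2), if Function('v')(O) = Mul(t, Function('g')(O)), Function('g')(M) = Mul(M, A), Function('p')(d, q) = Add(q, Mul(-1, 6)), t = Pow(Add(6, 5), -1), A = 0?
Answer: 0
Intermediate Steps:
t = Rational(1, 11) (t = Pow(11, -1) = Rational(1, 11) ≈ 0.090909)
Function('p')(d, q) = Add(-6, q) (Function('p')(d, q) = Add(q, -6) = Add(-6, q))
Function('g')(M) = 0 (Function('g')(M) = Mul(M, 0) = 0)
Function('v')(O) = 0 (Function('v')(O) = Mul(Rational(1, 11), 0) = 0)
Pow(Function('v')(Function('p')(-5, 5)), 2) = Pow(0, 2) = 0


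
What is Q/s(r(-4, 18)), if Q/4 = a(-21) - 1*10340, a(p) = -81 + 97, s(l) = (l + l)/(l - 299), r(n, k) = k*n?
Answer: -957551/9 ≈ -1.0639e+5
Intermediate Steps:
s(l) = 2*l/(-299 + l) (s(l) = (2*l)/(-299 + l) = 2*l/(-299 + l))
a(p) = 16
Q = -41296 (Q = 4*(16 - 1*10340) = 4*(16 - 10340) = 4*(-10324) = -41296)
Q/s(r(-4, 18)) = -41296/(2*(18*(-4))/(-299 + 18*(-4))) = -41296/(2*(-72)/(-299 - 72)) = -41296/(2*(-72)/(-371)) = -41296/(2*(-72)*(-1/371)) = -41296/144/371 = -41296*371/144 = -957551/9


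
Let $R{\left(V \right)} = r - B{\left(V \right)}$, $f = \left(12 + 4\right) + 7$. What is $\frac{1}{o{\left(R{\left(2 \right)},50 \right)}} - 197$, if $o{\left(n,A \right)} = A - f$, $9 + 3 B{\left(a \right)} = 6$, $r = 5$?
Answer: $- \frac{5318}{27} \approx -196.96$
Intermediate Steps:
$f = 23$ ($f = 16 + 7 = 23$)
$B{\left(a \right)} = -1$ ($B{\left(a \right)} = -3 + \frac{1}{3} \cdot 6 = -3 + 2 = -1$)
$R{\left(V \right)} = 6$ ($R{\left(V \right)} = 5 - -1 = 5 + 1 = 6$)
$o{\left(n,A \right)} = -23 + A$ ($o{\left(n,A \right)} = A - 23 = -23 + A$)
$\frac{1}{o{\left(R{\left(2 \right)},50 \right)}} - 197 = \frac{1}{-23 + 50} - 197 = \frac{1}{27} - 197 = - \frac{5318}{27}$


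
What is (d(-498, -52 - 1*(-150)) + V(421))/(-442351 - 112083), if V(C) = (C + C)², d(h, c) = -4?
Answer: -354480/277217 ≈ -1.2787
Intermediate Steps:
V(C) = 4*C² (V(C) = (2*C)² = 4*C²)
(d(-498, -52 - 1*(-150)) + V(421))/(-442351 - 112083) = (-4 + 4*421²)/(-442351 - 112083) = (-4 + 4*177241)/(-554434) = (-4 + 708964)*(-1/554434) = 708960*(-1/554434) = -354480/277217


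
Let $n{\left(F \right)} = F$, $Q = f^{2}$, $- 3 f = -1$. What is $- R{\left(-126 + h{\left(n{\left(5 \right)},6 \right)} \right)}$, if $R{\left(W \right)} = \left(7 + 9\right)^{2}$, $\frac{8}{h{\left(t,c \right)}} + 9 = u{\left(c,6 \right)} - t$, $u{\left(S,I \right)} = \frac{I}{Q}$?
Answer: $-256$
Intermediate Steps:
$f = \frac{1}{3}$ ($f = \left(- \frac{1}{3}\right) \left(-1\right) = \frac{1}{3} \approx 0.33333$)
$Q = \frac{1}{9}$ ($Q = \left(\frac{1}{3}\right)^{2} = \frac{1}{9} \approx 0.11111$)
$u{\left(S,I \right)} = 9 I$ ($u{\left(S,I \right)} = I \frac{1}{\frac{1}{9}} = I 9 = 9 I$)
$h{\left(t,c \right)} = \frac{8}{45 - t}$ ($h{\left(t,c \right)} = \frac{8}{-9 - \left(-54 + t\right)} = \frac{8}{45 - t}$)
$R{\left(W \right)} = 256$ ($R{\left(W \right)} = 16^{2} = 256$)
$- R{\left(-126 + h{\left(n{\left(5 \right)},6 \right)} \right)} = \left(-1\right) 256 = -256$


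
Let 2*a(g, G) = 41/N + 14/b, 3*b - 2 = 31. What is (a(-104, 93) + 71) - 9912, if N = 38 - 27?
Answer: -19677/2 ≈ -9838.5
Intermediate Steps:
b = 11 (b = 2/3 + (1/3)*31 = 2/3 + 31/3 = 11)
N = 11
a(g, G) = 5/2 (a(g, G) = (41/11 + 14/11)/2 = (1/2)*5 = 5/2)
(a(-104, 93) + 71) - 9912 = (5/2 + 71) - 9912 = 147/2 - 9912 = -19677/2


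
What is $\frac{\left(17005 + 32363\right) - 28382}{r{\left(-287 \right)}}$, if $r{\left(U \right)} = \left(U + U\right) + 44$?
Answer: $- \frac{10493}{265} \approx -39.596$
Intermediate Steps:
$r{\left(U \right)} = 44 + 2 U$ ($r{\left(U \right)} = 2 U + 44 = 44 + 2 U$)
$\frac{\left(17005 + 32363\right) - 28382}{r{\left(-287 \right)}} = \frac{\left(17005 + 32363\right) - 28382}{44 + 2 \left(-287\right)} = \frac{49368 - 28382}{44 - 574} = \frac{20986}{-530} = 20986 \left(- \frac{1}{530}\right) = - \frac{10493}{265}$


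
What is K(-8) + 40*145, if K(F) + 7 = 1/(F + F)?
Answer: 92687/16 ≈ 5792.9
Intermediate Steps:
K(F) = -7 + 1/(2*F) (K(F) = -7 + 1/(F + F) = -7 + 1/(2*F))
K(-8) + 40*145 = (-7 + (1/2)/(-8)) + 40*145 = (-7 + (1/2)*(-1/8)) + 5800 = (-7 - 1/16) + 5800 = -113/16 + 5800 = 92687/16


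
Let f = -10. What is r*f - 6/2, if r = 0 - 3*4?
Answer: 117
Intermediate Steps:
r = -12 (r = 0 - 12 = -12)
r*f - 6/2 = -12*(-10) - 6/2 = 120 - 6*½ = 120 - 3 = 117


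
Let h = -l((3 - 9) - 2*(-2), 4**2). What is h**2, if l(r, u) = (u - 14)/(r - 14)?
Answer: 1/64 ≈ 0.015625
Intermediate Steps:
l(r, u) = (-14 + u)/(-14 + r)
h = 1/8 (h = -(-14 + 4**2)/(-14 + ((3 - 9) - 2*(-2))) = -(-14 + 16)/(-14 + (-6 + 4)) = -2/(-14 - 2) = -2/(-16) = -(-1)*2/16 = -1*(-1/8) = 1/8 ≈ 0.12500)
h**2 = (1/8)**2 = 1/64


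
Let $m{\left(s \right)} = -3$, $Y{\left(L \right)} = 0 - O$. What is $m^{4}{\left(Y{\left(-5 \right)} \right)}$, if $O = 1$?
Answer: $81$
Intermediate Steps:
$Y{\left(L \right)} = -1$ ($Y{\left(L \right)} = 0 - 1 = -1$)
$m^{4}{\left(Y{\left(-5 \right)} \right)} = \left(-3\right)^{4} = 81$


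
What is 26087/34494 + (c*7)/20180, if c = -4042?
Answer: -56192197/87011115 ≈ -0.64580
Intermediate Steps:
26087/34494 + (c*7)/20180 = 26087/34494 - 4042*7/20180 = 26087*(1/34494) - 28294*1/20180 = 26087/34494 - 14147/10090 = -56192197/87011115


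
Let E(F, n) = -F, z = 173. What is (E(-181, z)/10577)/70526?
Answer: 181/745953502 ≈ 2.4264e-7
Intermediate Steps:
(E(-181, z)/10577)/70526 = (-1*(-181)/10577)/70526 = (181*(1/10577))*(1/70526) = (181/10577)*(1/70526) = 181/745953502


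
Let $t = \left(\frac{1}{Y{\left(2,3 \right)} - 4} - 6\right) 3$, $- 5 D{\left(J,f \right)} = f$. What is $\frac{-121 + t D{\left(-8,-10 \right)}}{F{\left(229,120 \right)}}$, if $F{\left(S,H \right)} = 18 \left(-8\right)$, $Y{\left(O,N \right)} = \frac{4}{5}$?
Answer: $\frac{1271}{1152} \approx 1.1033$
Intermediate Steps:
$D{\left(J,f \right)} = - \frac{f}{5}$
$Y{\left(O,N \right)} = \frac{4}{5}$ ($Y{\left(O,N \right)} = 4 \cdot \frac{1}{5} = \frac{4}{5}$)
$F{\left(S,H \right)} = -144$
$t = - \frac{303}{16}$ ($t = \left(\frac{1}{\frac{4}{5} - 4} - 6\right) 3 = \left(\frac{1}{- \frac{16}{5}} - 6\right) 3 = \left(- \frac{5}{16} - 6\right) 3 = \left(- \frac{101}{16}\right) 3 = - \frac{303}{16} \approx -18.938$)
$\frac{-121 + t D{\left(-8,-10 \right)}}{F{\left(229,120 \right)}} = \frac{-121 - \frac{303 \left(\left(- \frac{1}{5}\right) \left(-10\right)\right)}{16}}{-144} = \left(-121 - \frac{303}{8}\right) \left(- \frac{1}{144}\right) = \left(- \frac{1271}{8}\right) \left(- \frac{1}{144}\right) = \frac{1271}{1152}$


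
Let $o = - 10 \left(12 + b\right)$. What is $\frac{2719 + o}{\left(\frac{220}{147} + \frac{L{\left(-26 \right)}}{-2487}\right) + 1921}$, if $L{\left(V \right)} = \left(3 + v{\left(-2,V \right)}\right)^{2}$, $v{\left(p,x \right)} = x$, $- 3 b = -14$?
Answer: $\frac{10033387}{7556622} \approx 1.3278$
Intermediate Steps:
$b = \frac{14}{3}$ ($b = \left(- \frac{1}{3}\right) \left(-14\right) = \frac{14}{3} \approx 4.6667$)
$L{\left(V \right)} = \left(3 + V\right)^{2}$
$o = - \frac{500}{3}$ ($o = - 10 \left(12 + \frac{14}{3}\right) = \left(-10\right) \frac{50}{3} = - \frac{500}{3} \approx -166.67$)
$\frac{2719 + o}{\left(\frac{220}{147} + \frac{L{\left(-26 \right)}}{-2487}\right) + 1921} = \frac{2719 - \frac{500}{3}}{\left(\frac{220}{147} + \frac{\left(3 - 26\right)^{2}}{-2487}\right) + 1921} = \frac{7657}{3 \left(\left(220 \cdot \frac{1}{147} + \left(-23\right)^{2} \left(- \frac{1}{2487}\right)\right) + 1921\right)} = \frac{7657}{3 \left(\left(\frac{220}{147} + 529 \left(- \frac{1}{2487}\right)\right) + 1921\right)} = \frac{7657}{3 \left(\left(\frac{220}{147} - \frac{529}{2487}\right) + 1921\right)} = \frac{7657}{3 \left(\frac{52153}{40621} + 1921\right)} = \frac{7657}{3 \cdot \frac{78085094}{40621}} = \frac{7657}{3} \cdot \frac{40621}{78085094} = \frac{10033387}{7556622}$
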